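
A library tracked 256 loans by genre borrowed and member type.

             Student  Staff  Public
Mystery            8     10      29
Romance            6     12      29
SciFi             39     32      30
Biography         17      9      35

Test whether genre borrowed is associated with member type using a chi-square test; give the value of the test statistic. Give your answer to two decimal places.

26.70

Row totals: 47, 47, 101, 61. Column totals: 70, 63, 123. Grand total N = 256.
Expected counts (row total × column total / N):
  Mystery, Student: 47×70/256 = 12.852
  Mystery, Staff: 47×63/256 = 11.566
  Mystery, Public: 47×123/256 = 22.582
  Romance, Student: 47×70/256 = 12.852
  Romance, Staff: 47×63/256 = 11.566
  Romance, Public: 47×123/256 = 22.582
  SciFi, Student: 101×70/256 = 27.617
  SciFi, Staff: 101×63/256 = 24.855
  SciFi, Public: 101×123/256 = 48.527
  Biography, Student: 61×70/256 = 16.680
  Biography, Staff: 61×63/256 = 15.012
  Biography, Public: 61×123/256 = 29.309
Contributions (O − E)²/E:
  (8 − 12.852)²/12.852 = 1.8318
  (10 − 11.566)²/11.566 = 0.2120
  (29 − 22.582)²/22.582 = 1.8241
  (6 − 12.852)²/12.852 = 3.6531
  (12 − 11.566)²/11.566 = 0.0163
  (29 − 22.582)²/22.582 = 1.8241
  (39 − 27.617)²/27.617 = 4.6918
  (32 − 24.855)²/24.855 = 2.0540
  (30 − 48.527)²/48.527 = 7.0734
  (17 − 16.680)²/16.680 = 0.0061
  (9 − 15.012)²/15.012 = 2.4077
  (35 − 29.309)²/29.309 = 1.1050
χ² = 1.8318 + 0.2120 + 1.8241 + 3.6531 + 0.0163 + 1.8241 + 4.6918 + 2.0540 + 7.0734 + 0.0061 + 2.4077 + 1.1050 = 26.70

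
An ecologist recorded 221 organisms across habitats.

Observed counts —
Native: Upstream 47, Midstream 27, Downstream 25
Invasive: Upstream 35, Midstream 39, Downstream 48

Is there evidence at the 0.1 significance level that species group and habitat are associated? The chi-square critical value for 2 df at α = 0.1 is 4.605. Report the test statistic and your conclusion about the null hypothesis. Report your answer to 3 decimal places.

Row totals: 99, 122. Column totals: 82, 66, 73. Grand total N = 221.
Expected counts (row total × column total / N):
  Native, Upstream: 99×82/221 = 36.7330
  Native, Midstream: 99×66/221 = 29.5656
  Native, Downstream: 99×73/221 = 32.7014
  Invasive, Upstream: 122×82/221 = 45.2670
  Invasive, Midstream: 122×66/221 = 36.4344
  Invasive, Downstream: 122×73/221 = 40.2986
Contributions (O − E)²/E:
  (47 − 36.7330)²/36.7330 = 2.8697
  (27 − 29.5656)²/29.5656 = 0.2226
  (25 − 32.7014)²/32.7014 = 1.8137
  (35 − 45.2670)²/45.2670 = 2.3287
  (39 − 36.4344)²/36.4344 = 0.1807
  (48 − 40.2986)²/40.2986 = 1.4718
χ² = 2.8697 + 0.2226 + 1.8137 + 2.3287 + 0.1807 + 1.4718 = 8.887
df = (2−1)(3−1) = 2. Since 8.887 > 4.605, reject the null hypothesis of independence at α = 0.1.

8.887; reject H₀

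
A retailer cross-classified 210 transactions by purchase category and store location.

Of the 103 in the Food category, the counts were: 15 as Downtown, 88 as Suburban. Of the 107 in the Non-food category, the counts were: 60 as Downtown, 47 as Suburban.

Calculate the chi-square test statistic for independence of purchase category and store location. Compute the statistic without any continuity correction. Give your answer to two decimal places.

39.39

Row totals: 103, 107. Column totals: 75, 135. Grand total N = 210.
Expected counts (row total × column total / N):
  Food, Downtown: 103×75/210 = 36.786
  Food, Suburban: 103×135/210 = 66.214
  Non-food, Downtown: 107×75/210 = 38.214
  Non-food, Suburban: 107×135/210 = 68.786
Contributions (O − E)²/E:
  (15 − 36.786)²/36.786 = 12.9025
  (88 − 66.214)²/66.214 = 7.1681
  (60 − 38.214)²/38.214 = 12.4203
  (47 − 68.786)²/68.786 = 6.9001
χ² = 12.9025 + 7.1681 + 12.4203 + 6.9001 = 39.39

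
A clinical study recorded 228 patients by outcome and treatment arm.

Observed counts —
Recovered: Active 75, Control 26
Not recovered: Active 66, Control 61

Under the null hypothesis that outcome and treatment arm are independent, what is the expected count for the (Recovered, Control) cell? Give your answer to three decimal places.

38.539

Row total (Recovered) = 101; column total (Control) = 87; grand total N = 228.
Expected count = (row total × column total) / N = 101 × 87 / 228 = 38.539.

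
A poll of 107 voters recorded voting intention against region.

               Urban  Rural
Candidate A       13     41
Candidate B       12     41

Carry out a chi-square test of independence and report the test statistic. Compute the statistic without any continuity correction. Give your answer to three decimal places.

Row totals: 54, 53. Column totals: 25, 82. Grand total N = 107.
Expected counts (row total × column total / N):
  Candidate A, Urban: 54×25/107 = 12.6168
  Candidate A, Rural: 54×82/107 = 41.3832
  Candidate B, Urban: 53×25/107 = 12.3832
  Candidate B, Rural: 53×82/107 = 40.6168
Contributions (O − E)²/E:
  (13 − 12.6168)²/12.6168 = 0.0116
  (41 − 41.3832)²/41.3832 = 0.0035
  (12 − 12.3832)²/12.3832 = 0.0119
  (41 − 40.6168)²/40.6168 = 0.0036
χ² = 0.0116 + 0.0035 + 0.0119 + 0.0036 = 0.031

0.031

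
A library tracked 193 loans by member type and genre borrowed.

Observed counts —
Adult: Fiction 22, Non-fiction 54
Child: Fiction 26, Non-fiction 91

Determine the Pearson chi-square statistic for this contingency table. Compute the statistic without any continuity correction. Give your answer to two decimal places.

1.12

Row totals: 76, 117. Column totals: 48, 145. Grand total N = 193.
Expected counts (row total × column total / N):
  Adult, Fiction: 76×48/193 = 18.9016
  Adult, Non-fiction: 76×145/193 = 57.0984
  Child, Fiction: 117×48/193 = 29.0984
  Child, Non-fiction: 117×145/193 = 87.9016
Contributions (O − E)²/E:
  (22 − 18.9016)²/18.9016 = 0.5079
  (54 − 57.0984)²/57.0984 = 0.1681
  (26 − 29.0984)²/29.0984 = 0.3299
  (91 − 87.9016)²/87.9016 = 0.1092
χ² = 0.5079 + 0.1681 + 0.3299 + 0.1092 = 1.12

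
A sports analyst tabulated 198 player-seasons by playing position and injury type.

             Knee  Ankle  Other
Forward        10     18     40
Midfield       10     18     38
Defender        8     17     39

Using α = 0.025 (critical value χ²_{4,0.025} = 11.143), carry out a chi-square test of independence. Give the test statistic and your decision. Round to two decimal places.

0.26; fail to reject H₀

Row totals: 68, 66, 64. Column totals: 28, 53, 117. Grand total N = 198.
Expected counts (row total × column total / N):
  Forward, Knee: 68×28/198 = 9.616
  Forward, Ankle: 68×53/198 = 18.202
  Forward, Other: 68×117/198 = 40.182
  Midfield, Knee: 66×28/198 = 9.333
  Midfield, Ankle: 66×53/198 = 17.667
  Midfield, Other: 66×117/198 = 39.000
  Defender, Knee: 64×28/198 = 9.051
  Defender, Ankle: 64×53/198 = 17.131
  Defender, Other: 64×117/198 = 37.818
Contributions (O − E)²/E:
  (10 − 9.616)²/9.616 = 0.0153
  (18 − 18.202)²/18.202 = 0.0022
  (40 − 40.182)²/40.182 = 0.0008
  (10 − 9.333)²/9.333 = 0.0477
  (18 − 17.667)²/17.667 = 0.0063
  (38 − 39.000)²/39.000 = 0.0256
  (8 − 9.051)²/9.051 = 0.1220
  (17 − 17.131)²/17.131 = 0.0010
  (39 − 37.818)²/37.818 = 0.0369
χ² = 0.0153 + 0.0022 + 0.0008 + 0.0477 + 0.0063 + 0.0256 + 0.1220 + 0.0010 + 0.0369 = 0.26
df = (3−1)(3−1) = 4. Since 0.26 < 11.143, fail to reject the null hypothesis of independence at α = 0.025.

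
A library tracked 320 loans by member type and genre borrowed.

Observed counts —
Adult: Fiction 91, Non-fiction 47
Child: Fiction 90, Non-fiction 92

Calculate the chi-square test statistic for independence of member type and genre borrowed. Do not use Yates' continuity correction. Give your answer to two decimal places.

Row totals: 138, 182. Column totals: 181, 139. Grand total N = 320.
Expected counts (row total × column total / N):
  Adult, Fiction: 138×181/320 = 78.0563
  Adult, Non-fiction: 138×139/320 = 59.9438
  Child, Fiction: 182×181/320 = 102.9437
  Child, Non-fiction: 182×139/320 = 79.0563
Contributions (O − E)²/E:
  (91 − 78.0563)²/78.0563 = 2.1464
  (47 − 59.9438)²/59.9438 = 2.7950
  (90 − 102.9437)²/102.9437 = 1.6275
  (92 − 79.0563)²/79.0563 = 2.1192
χ² = 2.1464 + 2.7950 + 1.6275 + 2.1192 = 8.69

8.69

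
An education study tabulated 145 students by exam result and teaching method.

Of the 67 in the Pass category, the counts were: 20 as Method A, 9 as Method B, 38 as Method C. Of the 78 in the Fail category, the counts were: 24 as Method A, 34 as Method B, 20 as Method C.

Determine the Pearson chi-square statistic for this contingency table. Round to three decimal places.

19.764

Row totals: 67, 78. Column totals: 44, 43, 58. Grand total N = 145.
Expected counts (row total × column total / N):
  Pass, Method A: 67×44/145 = 20.3310
  Pass, Method B: 67×43/145 = 19.8690
  Pass, Method C: 67×58/145 = 26.8000
  Fail, Method A: 78×44/145 = 23.6690
  Fail, Method B: 78×43/145 = 23.1310
  Fail, Method C: 78×58/145 = 31.2000
Contributions (O − E)²/E:
  (20 − 20.3310)²/20.3310 = 0.0054
  (9 − 19.8690)²/19.8690 = 5.9457
  (38 − 26.8000)²/26.8000 = 4.6806
  (24 − 23.6690)²/23.6690 = 0.0046
  (34 − 23.1310)²/23.1310 = 5.1072
  (20 − 31.2000)²/31.2000 = 4.0205
χ² = 0.0054 + 5.9457 + 4.6806 + 0.0046 + 5.1072 + 4.0205 = 19.764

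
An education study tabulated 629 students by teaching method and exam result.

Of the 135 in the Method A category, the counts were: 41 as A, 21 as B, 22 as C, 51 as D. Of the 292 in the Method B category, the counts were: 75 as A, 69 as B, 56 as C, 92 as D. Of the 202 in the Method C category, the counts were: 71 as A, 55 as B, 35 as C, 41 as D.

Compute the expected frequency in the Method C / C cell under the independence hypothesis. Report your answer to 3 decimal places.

36.289

Row total (Method C) = 202; column total (C) = 113; grand total N = 629.
Expected count = (row total × column total) / N = 202 × 113 / 629 = 36.289.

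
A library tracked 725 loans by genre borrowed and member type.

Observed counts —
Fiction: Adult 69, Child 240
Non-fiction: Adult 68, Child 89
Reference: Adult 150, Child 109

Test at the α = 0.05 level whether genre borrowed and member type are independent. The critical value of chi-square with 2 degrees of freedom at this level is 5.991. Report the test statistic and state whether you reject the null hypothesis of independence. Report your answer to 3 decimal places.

75.767; reject H₀

Row totals: 309, 157, 259. Column totals: 287, 438. Grand total N = 725.
Expected counts (row total × column total / N):
  Fiction, Adult: 309×287/725 = 122.32138
  Fiction, Child: 309×438/725 = 186.67862
  Non-fiction, Adult: 157×287/725 = 62.15034
  Non-fiction, Child: 157×438/725 = 94.84966
  Reference, Adult: 259×287/725 = 102.52828
  Reference, Child: 259×438/725 = 156.47172
Contributions (O − E)²/E:
  (69 − 122.32138)²/122.32138 = 23.2434
  (240 − 186.67862)²/186.67862 = 15.2303
  (68 − 62.15034)²/62.15034 = 0.5506
  (89 − 94.84966)²/94.84966 = 0.3608
  (150 − 102.52828)²/102.52828 = 21.9799
  (109 − 156.47172)²/156.47172 = 14.4024
χ² = 23.2434 + 15.2303 + 0.5506 + 0.3608 + 21.9799 + 14.4024 = 75.767
df = (3−1)(2−1) = 2. Since 75.767 > 5.991, reject the null hypothesis of independence at α = 0.05.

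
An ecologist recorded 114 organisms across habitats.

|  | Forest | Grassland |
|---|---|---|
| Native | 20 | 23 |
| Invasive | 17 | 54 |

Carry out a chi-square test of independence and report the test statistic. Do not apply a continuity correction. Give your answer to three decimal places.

6.222

Row totals: 43, 71. Column totals: 37, 77. Grand total N = 114.
Expected counts (row total × column total / N):
  Native, Forest: 43×37/114 = 13.9561
  Native, Grassland: 43×77/114 = 29.0439
  Invasive, Forest: 71×37/114 = 23.0439
  Invasive, Grassland: 71×77/114 = 47.9561
Contributions (O − E)²/E:
  (20 − 13.9561)²/13.9561 = 2.6174
  (23 − 29.0439)²/29.0439 = 1.2577
  (17 − 23.0439)²/23.0439 = 1.5852
  (54 − 47.9561)²/47.9561 = 0.7617
χ² = 2.6174 + 1.2577 + 1.5852 + 0.7617 = 6.222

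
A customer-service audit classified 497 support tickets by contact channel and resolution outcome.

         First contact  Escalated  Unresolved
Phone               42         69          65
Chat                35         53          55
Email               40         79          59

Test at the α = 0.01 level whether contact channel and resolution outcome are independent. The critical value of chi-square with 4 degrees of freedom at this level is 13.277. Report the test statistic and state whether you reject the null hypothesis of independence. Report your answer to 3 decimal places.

Row totals: 176, 143, 178. Column totals: 117, 201, 179. Grand total N = 497.
Expected counts (row total × column total / N):
  Phone, First contact: 176×117/497 = 41.4326
  Phone, Escalated: 176×201/497 = 71.1791
  Phone, Unresolved: 176×179/497 = 63.3883
  Chat, First contact: 143×117/497 = 33.6640
  Chat, Escalated: 143×201/497 = 57.8330
  Chat, Unresolved: 143×179/497 = 51.5030
  Email, First contact: 178×117/497 = 41.9034
  Email, Escalated: 178×201/497 = 71.9879
  Email, Unresolved: 178×179/497 = 64.1087
Contributions (O − E)²/E:
  (42 − 41.4326)²/41.4326 = 0.0078
  (69 − 71.1791)²/71.1791 = 0.0667
  (65 − 63.3883)²/63.3883 = 0.0410
  (35 − 33.6640)²/33.6640 = 0.0530
  (53 − 57.8330)²/57.8330 = 0.4039
  (55 − 51.5030)²/51.5030 = 0.2374
  (40 − 41.9034)²/41.9034 = 0.0865
  (79 − 71.9879)²/71.9879 = 0.6830
  (59 − 64.1087)²/64.1087 = 0.4071
χ² = 0.0078 + 0.0667 + 0.0410 + 0.0530 + 0.4039 + 0.2374 + 0.0865 + 0.6830 + 0.4071 = 1.986
df = (3−1)(3−1) = 4. Since 1.986 < 13.277, fail to reject the null hypothesis of independence at α = 0.01.

1.986; fail to reject H₀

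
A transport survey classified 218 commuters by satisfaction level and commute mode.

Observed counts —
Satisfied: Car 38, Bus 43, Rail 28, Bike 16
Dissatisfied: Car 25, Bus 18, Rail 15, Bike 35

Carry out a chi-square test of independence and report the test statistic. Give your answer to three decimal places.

19.664

Row totals: 125, 93. Column totals: 63, 61, 43, 51. Grand total N = 218.
Expected counts (row total × column total / N):
  Satisfied, Car: 125×63/218 = 36.1239
  Satisfied, Bus: 125×61/218 = 34.9771
  Satisfied, Rail: 125×43/218 = 24.6560
  Satisfied, Bike: 125×51/218 = 29.2431
  Dissatisfied, Car: 93×63/218 = 26.8761
  Dissatisfied, Bus: 93×61/218 = 26.0229
  Dissatisfied, Rail: 93×43/218 = 18.3440
  Dissatisfied, Bike: 93×51/218 = 21.7569
Contributions (O − E)²/E:
  (38 − 36.1239)²/36.1239 = 0.0974
  (43 − 34.9771)²/34.9771 = 1.8403
  (28 − 24.6560)²/24.6560 = 0.4535
  (16 − 29.2431)²/29.2431 = 5.9973
  (25 − 26.8761)²/26.8761 = 0.1310
  (18 − 26.0229)²/26.0229 = 2.4735
  (15 − 18.3440)²/18.3440 = 0.6096
  (35 − 21.7569)²/21.7569 = 8.0609
χ² = 0.0974 + 1.8403 + 0.4535 + 5.9973 + 0.1310 + 2.4735 + 0.6096 + 8.0609 = 19.664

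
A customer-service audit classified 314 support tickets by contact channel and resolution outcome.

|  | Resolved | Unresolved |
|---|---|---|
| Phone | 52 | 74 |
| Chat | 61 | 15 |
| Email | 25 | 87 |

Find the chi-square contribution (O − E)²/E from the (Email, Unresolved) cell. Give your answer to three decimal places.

9.347

Row total (Email) = 112; column total (Unresolved) = 176; N = 314.
Expected count E = 112 × 176 / 314 = 62.7771.
Contribution = (O − E)²/E = (87 − 62.7771)² / 62.7771 = 9.347.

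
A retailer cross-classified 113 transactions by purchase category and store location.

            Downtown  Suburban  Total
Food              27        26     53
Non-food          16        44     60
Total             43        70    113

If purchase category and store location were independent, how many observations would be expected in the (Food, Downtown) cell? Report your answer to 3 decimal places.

Row total (Food) = 53; column total (Downtown) = 43; grand total N = 113.
Expected count = (row total × column total) / N = 53 × 43 / 113 = 20.168.

20.168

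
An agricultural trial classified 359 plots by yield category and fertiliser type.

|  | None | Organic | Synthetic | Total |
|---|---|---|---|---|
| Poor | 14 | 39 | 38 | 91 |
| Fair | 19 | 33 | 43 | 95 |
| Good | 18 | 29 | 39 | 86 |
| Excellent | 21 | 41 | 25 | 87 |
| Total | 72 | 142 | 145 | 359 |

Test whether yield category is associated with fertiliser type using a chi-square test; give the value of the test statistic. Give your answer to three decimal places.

Grand total N = 359.
Expected counts (row total × column total / N):
  Poor, None: 91×72/359 = 18.2507
  Poor, Organic: 91×142/359 = 35.9944
  Poor, Synthetic: 91×145/359 = 36.7549
  Fair, None: 95×72/359 = 19.0529
  Fair, Organic: 95×142/359 = 37.5766
  Fair, Synthetic: 95×145/359 = 38.3705
  Good, None: 86×72/359 = 17.2479
  Good, Organic: 86×142/359 = 34.0167
  Good, Synthetic: 86×145/359 = 34.7354
  Excellent, None: 87×72/359 = 17.4485
  Excellent, Organic: 87×142/359 = 34.4123
  Excellent, Synthetic: 87×145/359 = 35.1393
Contributions (O − E)²/E:
  (14 − 18.2507)²/18.2507 = 0.9900
  (39 − 35.9944)²/35.9944 = 0.2510
  (38 − 36.7549)²/36.7549 = 0.0422
  (19 − 19.0529)²/19.0529 = 0.0001
  (33 − 37.5766)²/37.5766 = 0.5574
  (43 − 38.3705)²/38.3705 = 0.5586
  (18 − 17.2479)²/17.2479 = 0.0328
  (29 − 34.0167)²/34.0167 = 0.7399
  (39 − 34.7354)²/34.7354 = 0.5236
  (21 − 17.4485)²/17.4485 = 0.7229
  (41 − 34.4123)²/34.4123 = 1.2611
  (25 − 35.1393)²/35.1393 = 2.9257
χ² = 0.9900 + 0.2510 + 0.0422 + 0.0001 + 0.5574 + 0.5586 + 0.0328 + 0.7399 + 0.5236 + 0.7229 + 1.2611 + 2.9257 = 8.605

8.605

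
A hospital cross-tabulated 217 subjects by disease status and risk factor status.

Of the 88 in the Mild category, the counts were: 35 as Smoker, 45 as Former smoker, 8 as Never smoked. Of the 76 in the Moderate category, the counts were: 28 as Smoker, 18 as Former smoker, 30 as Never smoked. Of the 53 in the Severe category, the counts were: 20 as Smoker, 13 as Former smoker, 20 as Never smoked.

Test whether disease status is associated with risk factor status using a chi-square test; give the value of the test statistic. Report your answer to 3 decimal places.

Row totals: 88, 76, 53. Column totals: 83, 76, 58. Grand total N = 217.
Expected counts (row total × column total / N):
  Mild, Smoker: 88×83/217 = 33.6590
  Mild, Former smoker: 88×76/217 = 30.8203
  Mild, Never smoked: 88×58/217 = 23.5207
  Moderate, Smoker: 76×83/217 = 29.0691
  Moderate, Former smoker: 76×76/217 = 26.6175
  Moderate, Never smoked: 76×58/217 = 20.3134
  Severe, Smoker: 53×83/217 = 20.2719
  Severe, Former smoker: 53×76/217 = 18.5622
  Severe, Never smoked: 53×58/217 = 14.1659
Contributions (O − E)²/E:
  (35 − 33.6590)²/33.6590 = 0.0534
  (45 − 30.8203)²/30.8203 = 6.5237
  (8 − 23.5207)²/23.5207 = 10.2417
  (28 − 29.0691)²/29.0691 = 0.0393
  (18 − 26.6175)²/26.6175 = 2.7899
  (30 − 20.3134)²/20.3134 = 4.6191
  (20 − 20.2719)²/20.2719 = 0.0036
  (13 − 18.5622)²/18.5622 = 1.6667
  (20 − 14.1659)²/14.1659 = 2.4027
χ² = 0.0534 + 6.5237 + 10.2417 + 0.0393 + 2.7899 + 4.6191 + 0.0036 + 1.6667 + 2.4027 = 28.340

28.340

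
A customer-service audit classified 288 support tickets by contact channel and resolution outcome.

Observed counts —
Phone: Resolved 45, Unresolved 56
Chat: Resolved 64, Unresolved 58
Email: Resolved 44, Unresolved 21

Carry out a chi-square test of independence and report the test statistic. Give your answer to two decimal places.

8.54

Row totals: 101, 122, 65. Column totals: 153, 135. Grand total N = 288.
Expected counts (row total × column total / N):
  Phone, Resolved: 101×153/288 = 53.656
  Phone, Unresolved: 101×135/288 = 47.344
  Chat, Resolved: 122×153/288 = 64.812
  Chat, Unresolved: 122×135/288 = 57.188
  Email, Resolved: 65×153/288 = 34.531
  Email, Unresolved: 65×135/288 = 30.469
Contributions (O − E)²/E:
  (45 − 53.656)²/53.656 = 1.3964
  (56 − 47.344)²/47.344 = 1.5826
  (64 − 64.812)²/64.812 = 0.0102
  (58 − 57.188)²/57.188 = 0.0115
  (44 − 34.531)²/34.531 = 2.5966
  (21 − 30.469)²/30.469 = 2.9427
χ² = 1.3964 + 1.5826 + 0.0102 + 0.0115 + 2.5966 + 2.9427 = 8.54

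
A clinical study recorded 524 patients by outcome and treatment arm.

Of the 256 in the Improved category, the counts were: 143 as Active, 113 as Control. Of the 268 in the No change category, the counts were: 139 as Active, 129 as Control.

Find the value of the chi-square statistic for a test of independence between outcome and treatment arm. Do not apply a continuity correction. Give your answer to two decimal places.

Row totals: 256, 268. Column totals: 282, 242. Grand total N = 524.
Expected counts (row total × column total / N):
  Improved, Active: 256×282/524 = 137.771
  Improved, Control: 256×242/524 = 118.229
  No change, Active: 268×282/524 = 144.229
  No change, Control: 268×242/524 = 123.771
Contributions (O − E)²/E:
  (143 − 137.771)²/137.771 = 0.1985
  (113 − 118.229)²/118.229 = 0.2313
  (139 − 144.229)²/144.229 = 0.1896
  (129 − 123.771)²/123.771 = 0.2209
χ² = 0.1985 + 0.2313 + 0.1896 + 0.2209 = 0.84

0.84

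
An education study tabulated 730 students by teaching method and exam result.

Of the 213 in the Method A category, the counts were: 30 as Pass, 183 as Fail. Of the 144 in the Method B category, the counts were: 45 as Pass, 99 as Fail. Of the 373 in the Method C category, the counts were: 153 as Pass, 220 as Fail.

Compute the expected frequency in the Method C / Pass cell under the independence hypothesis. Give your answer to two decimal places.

116.50

Row total (Method C) = 373; column total (Pass) = 228; grand total N = 730.
Expected count = (row total × column total) / N = 373 × 228 / 730 = 116.50.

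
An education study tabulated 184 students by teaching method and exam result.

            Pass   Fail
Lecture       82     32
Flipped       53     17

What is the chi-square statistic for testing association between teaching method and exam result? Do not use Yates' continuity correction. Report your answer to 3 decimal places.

0.318

Row totals: 114, 70. Column totals: 135, 49. Grand total N = 184.
Expected counts (row total × column total / N):
  Lecture, Pass: 114×135/184 = 83.6413
  Lecture, Fail: 114×49/184 = 30.3587
  Flipped, Pass: 70×135/184 = 51.3587
  Flipped, Fail: 70×49/184 = 18.6413
Contributions (O − E)²/E:
  (82 − 83.6413)²/83.6413 = 0.0322
  (32 − 30.3587)²/30.3587 = 0.0887
  (53 − 51.3587)²/51.3587 = 0.0525
  (17 − 18.6413)²/18.6413 = 0.1445
χ² = 0.0322 + 0.0887 + 0.0525 + 0.1445 = 0.318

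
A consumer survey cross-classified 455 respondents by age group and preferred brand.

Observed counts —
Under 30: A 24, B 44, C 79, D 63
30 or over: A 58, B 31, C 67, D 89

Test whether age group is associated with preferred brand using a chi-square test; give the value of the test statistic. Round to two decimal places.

Row totals: 210, 245. Column totals: 82, 75, 146, 152. Grand total N = 455.
Expected counts (row total × column total / N):
  Under 30, A: 210×82/455 = 37.846
  Under 30, B: 210×75/455 = 34.615
  Under 30, C: 210×146/455 = 67.385
  Under 30, D: 210×152/455 = 70.154
  30 or over, A: 245×82/455 = 44.154
  30 or over, B: 245×75/455 = 40.385
  30 or over, C: 245×146/455 = 78.615
  30 or over, D: 245×152/455 = 81.846
Contributions (O − E)²/E:
  (24 − 37.846)²/37.846 = 5.0656
  (44 − 34.615)²/34.615 = 2.5445
  (79 − 67.385)²/67.385 = 2.0021
  (63 − 70.154)²/70.154 = 0.7295
  (58 − 44.154)²/44.154 = 4.3419
  (31 − 40.385)²/40.385 = 2.1810
  (67 − 78.615)²/78.615 = 1.7161
  (89 − 81.846)²/81.846 = 0.6253
χ² = 5.0656 + 2.5445 + 2.0021 + 0.7295 + 4.3419 + 2.1810 + 1.7161 + 0.6253 = 19.21

19.21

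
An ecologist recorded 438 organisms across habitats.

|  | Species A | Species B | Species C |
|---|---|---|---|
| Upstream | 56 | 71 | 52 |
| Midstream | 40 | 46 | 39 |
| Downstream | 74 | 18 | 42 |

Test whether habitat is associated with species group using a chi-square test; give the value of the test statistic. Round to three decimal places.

Row totals: 179, 125, 134. Column totals: 170, 135, 133. Grand total N = 438.
Expected counts (row total × column total / N):
  Upstream, Species A: 179×170/438 = 69.474886
  Upstream, Species B: 179×135/438 = 55.171233
  Upstream, Species C: 179×133/438 = 54.353881
  Midstream, Species A: 125×170/438 = 48.515982
  Midstream, Species B: 125×135/438 = 38.527397
  Midstream, Species C: 125×133/438 = 37.956621
  Downstream, Species A: 134×170/438 = 52.009132
  Downstream, Species B: 134×135/438 = 41.301370
  Downstream, Species C: 134×133/438 = 40.689498
Contributions (O − E)²/E:
  (56 − 69.474886)²/69.474886 = 2.6135
  (71 − 55.171233)²/55.171233 = 4.5413
  (52 − 54.353881)²/54.353881 = 0.1019
  (40 − 48.515982)²/48.515982 = 1.4948
  (46 − 38.527397)²/38.527397 = 1.4494
  (39 − 37.956621)²/37.956621 = 0.0287
  (74 − 52.009132)²/52.009132 = 9.2983
  (18 − 41.301370)²/41.301370 = 13.1461
  (42 − 40.689498)²/40.689498 = 0.0422
χ² = 2.6135 + 4.5413 + 0.1019 + 1.4948 + 1.4494 + 0.0287 + 9.2983 + 13.1461 + 0.0422 = 32.716

32.716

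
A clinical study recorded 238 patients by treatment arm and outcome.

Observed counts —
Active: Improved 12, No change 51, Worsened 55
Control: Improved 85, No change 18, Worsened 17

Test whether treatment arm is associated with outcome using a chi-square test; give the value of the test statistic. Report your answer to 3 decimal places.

90.766

Row totals: 118, 120. Column totals: 97, 69, 72. Grand total N = 238.
Expected counts (row total × column total / N):
  Active, Improved: 118×97/238 = 48.0924
  Active, No change: 118×69/238 = 34.2101
  Active, Worsened: 118×72/238 = 35.6975
  Control, Improved: 120×97/238 = 48.9076
  Control, No change: 120×69/238 = 34.7899
  Control, Worsened: 120×72/238 = 36.3025
Contributions (O − E)²/E:
  (12 − 48.0924)²/48.0924 = 27.0866
  (51 − 34.2101)²/34.2101 = 8.2403
  (55 − 35.6975)²/35.6975 = 10.4373
  (85 − 48.9076)²/48.9076 = 26.6352
  (18 − 34.7899)²/34.7899 = 8.1029
  (17 − 36.3025)²/36.3025 = 10.2634
χ² = 27.0866 + 8.2403 + 10.4373 + 26.6352 + 8.1029 + 10.2634 = 90.766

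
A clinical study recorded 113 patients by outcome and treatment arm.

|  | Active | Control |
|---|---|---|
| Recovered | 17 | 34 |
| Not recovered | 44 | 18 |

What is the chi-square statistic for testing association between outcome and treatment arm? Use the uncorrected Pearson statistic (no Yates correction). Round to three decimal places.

Row totals: 51, 62. Column totals: 61, 52. Grand total N = 113.
Expected counts (row total × column total / N):
  Recovered, Active: 51×61/113 = 27.53097
  Recovered, Control: 51×52/113 = 23.46903
  Not recovered, Active: 62×61/113 = 33.46903
  Not recovered, Control: 62×52/113 = 28.53097
Contributions (O − E)²/E:
  (17 − 27.53097)²/27.53097 = 4.0282
  (34 − 23.46903)²/23.46903 = 4.7254
  (44 − 33.46903)²/33.46903 = 3.3136
  (18 − 28.53097)²/28.53097 = 3.8871
χ² = 4.0282 + 4.7254 + 3.3136 + 3.8871 = 15.954

15.954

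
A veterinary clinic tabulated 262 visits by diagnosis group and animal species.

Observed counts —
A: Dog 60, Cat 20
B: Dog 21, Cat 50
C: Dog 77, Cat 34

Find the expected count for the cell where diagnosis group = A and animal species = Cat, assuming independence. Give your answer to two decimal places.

Row total (A) = 80; column total (Cat) = 104; grand total N = 262.
Expected count = (row total × column total) / N = 80 × 104 / 262 = 31.76.

31.76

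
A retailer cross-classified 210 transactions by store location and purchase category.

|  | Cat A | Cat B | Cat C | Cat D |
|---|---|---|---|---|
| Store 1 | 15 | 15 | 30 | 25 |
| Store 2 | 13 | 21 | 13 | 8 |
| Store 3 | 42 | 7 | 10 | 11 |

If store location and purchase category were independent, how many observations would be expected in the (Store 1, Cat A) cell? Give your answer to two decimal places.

Row total (Store 1) = 85; column total (Cat A) = 70; grand total N = 210.
Expected count = (row total × column total) / N = 85 × 70 / 210 = 28.33.

28.33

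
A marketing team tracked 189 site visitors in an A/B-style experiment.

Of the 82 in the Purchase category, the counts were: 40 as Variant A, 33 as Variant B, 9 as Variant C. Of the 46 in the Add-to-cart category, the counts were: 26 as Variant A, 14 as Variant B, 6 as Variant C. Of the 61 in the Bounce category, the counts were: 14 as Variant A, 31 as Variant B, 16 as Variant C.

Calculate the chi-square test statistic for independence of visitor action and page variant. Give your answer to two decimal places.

16.46

Row totals: 82, 46, 61. Column totals: 80, 78, 31. Grand total N = 189.
Expected counts (row total × column total / N):
  Purchase, Variant A: 82×80/189 = 34.7090
  Purchase, Variant B: 82×78/189 = 33.8413
  Purchase, Variant C: 82×31/189 = 13.4497
  Add-to-cart, Variant A: 46×80/189 = 19.4709
  Add-to-cart, Variant B: 46×78/189 = 18.9841
  Add-to-cart, Variant C: 46×31/189 = 7.5450
  Bounce, Variant A: 61×80/189 = 25.8201
  Bounce, Variant B: 61×78/189 = 25.1746
  Bounce, Variant C: 61×31/189 = 10.0053
Contributions (O − E)²/E:
  (40 − 34.7090)²/34.7090 = 0.8066
  (33 − 33.8413)²/33.8413 = 0.0209
  (9 − 13.4497)²/13.4497 = 1.4721
  (26 − 19.4709)²/19.4709 = 2.1894
  (14 − 18.9841)²/18.9841 = 1.3085
  (6 − 7.5450)²/7.5450 = 0.3164
  (14 − 25.8201)²/25.8201 = 5.4111
  (31 − 25.1746)²/25.1746 = 1.3480
  (16 − 10.0053)²/10.0053 = 3.5917
χ² = 0.8066 + 0.0209 + 1.4721 + 2.1894 + 1.3085 + 0.3164 + 5.4111 + 1.3480 + 3.5917 = 16.46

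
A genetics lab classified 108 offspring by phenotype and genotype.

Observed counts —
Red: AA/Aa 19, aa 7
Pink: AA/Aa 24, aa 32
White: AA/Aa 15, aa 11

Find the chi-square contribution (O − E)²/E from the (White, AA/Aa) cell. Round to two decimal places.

Row total (White) = 26; column total (AA/Aa) = 58; N = 108.
Expected count E = 26 × 58 / 108 = 13.963.
Contribution = (O − E)²/E = (15 − 13.963)² / 13.963 = 0.08.

0.08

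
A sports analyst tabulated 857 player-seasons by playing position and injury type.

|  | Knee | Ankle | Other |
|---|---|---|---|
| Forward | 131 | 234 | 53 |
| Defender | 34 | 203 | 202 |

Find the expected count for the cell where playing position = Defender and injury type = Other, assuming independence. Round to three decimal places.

Row total (Defender) = 439; column total (Other) = 255; grand total N = 857.
Expected count = (row total × column total) / N = 439 × 255 / 857 = 130.624.

130.624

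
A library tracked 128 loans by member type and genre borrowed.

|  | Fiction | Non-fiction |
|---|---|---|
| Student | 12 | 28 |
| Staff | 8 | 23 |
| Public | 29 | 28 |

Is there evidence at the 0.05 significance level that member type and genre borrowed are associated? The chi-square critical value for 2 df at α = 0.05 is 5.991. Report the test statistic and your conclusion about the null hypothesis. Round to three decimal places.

Row totals: 40, 31, 57. Column totals: 49, 79. Grand total N = 128.
Expected counts (row total × column total / N):
  Student, Fiction: 40×49/128 = 15.3125
  Student, Non-fiction: 40×79/128 = 24.6875
  Staff, Fiction: 31×49/128 = 11.8672
  Staff, Non-fiction: 31×79/128 = 19.1328
  Public, Fiction: 57×49/128 = 21.8203
  Public, Non-fiction: 57×79/128 = 35.1797
Contributions (O − E)²/E:
  (12 − 15.3125)²/15.3125 = 0.7166
  (28 − 24.6875)²/24.6875 = 0.4445
  (8 − 11.8672)²/11.8672 = 1.2602
  (23 − 19.1328)²/19.1328 = 0.7817
  (29 − 21.8203)²/21.8203 = 2.3624
  (28 − 35.1797)²/35.1797 = 1.4653
χ² = 0.7166 + 0.4445 + 1.2602 + 0.7817 + 2.3624 + 1.4653 = 7.031
df = (3−1)(2−1) = 2. Since 7.031 > 5.991, reject the null hypothesis of independence at α = 0.05.

7.031; reject H₀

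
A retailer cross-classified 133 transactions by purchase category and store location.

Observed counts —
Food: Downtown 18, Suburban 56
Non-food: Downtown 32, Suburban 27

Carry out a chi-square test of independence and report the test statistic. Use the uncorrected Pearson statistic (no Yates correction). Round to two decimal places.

12.52

Row totals: 74, 59. Column totals: 50, 83. Grand total N = 133.
Expected counts (row total × column total / N):
  Food, Downtown: 74×50/133 = 27.820
  Food, Suburban: 74×83/133 = 46.180
  Non-food, Downtown: 59×50/133 = 22.180
  Non-food, Suburban: 59×83/133 = 36.820
Contributions (O − E)²/E:
  (18 − 27.820)²/27.820 = 3.4663
  (56 − 46.180)²/46.180 = 2.0882
  (32 − 22.180)²/22.180 = 4.3477
  (27 − 36.820)²/36.820 = 2.6190
χ² = 3.4663 + 2.0882 + 4.3477 + 2.6190 = 12.52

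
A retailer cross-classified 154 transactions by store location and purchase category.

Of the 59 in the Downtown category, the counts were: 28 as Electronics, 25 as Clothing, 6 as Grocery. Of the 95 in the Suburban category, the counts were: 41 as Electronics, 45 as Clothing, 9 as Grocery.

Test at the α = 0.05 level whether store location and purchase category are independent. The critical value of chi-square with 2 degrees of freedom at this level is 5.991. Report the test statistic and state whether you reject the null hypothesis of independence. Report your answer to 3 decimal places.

0.368; fail to reject H₀

Row totals: 59, 95. Column totals: 69, 70, 15. Grand total N = 154.
Expected counts (row total × column total / N):
  Downtown, Electronics: 59×69/154 = 26.4351
  Downtown, Clothing: 59×70/154 = 26.8182
  Downtown, Grocery: 59×15/154 = 5.7468
  Suburban, Electronics: 95×69/154 = 42.5649
  Suburban, Clothing: 95×70/154 = 43.1818
  Suburban, Grocery: 95×15/154 = 9.2532
Contributions (O − E)²/E:
  (28 − 26.4351)²/26.4351 = 0.0926
  (25 − 26.8182)²/26.8182 = 0.1233
  (6 − 5.7468)²/5.7468 = 0.0112
  (41 − 42.5649)²/42.5649 = 0.0575
  (45 − 43.1818)²/43.1818 = 0.0766
  (9 − 9.2532)²/9.2532 = 0.0069
χ² = 0.0926 + 0.1233 + 0.0112 + 0.0575 + 0.0766 + 0.0069 = 0.368
df = (2−1)(3−1) = 2. Since 0.368 < 5.991, fail to reject the null hypothesis of independence at α = 0.05.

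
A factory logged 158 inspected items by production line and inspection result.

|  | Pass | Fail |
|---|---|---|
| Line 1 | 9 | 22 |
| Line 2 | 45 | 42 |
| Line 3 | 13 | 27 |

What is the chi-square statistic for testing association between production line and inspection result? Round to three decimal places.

Row totals: 31, 87, 40. Column totals: 67, 91. Grand total N = 158.
Expected counts (row total × column total / N):
  Line 1, Pass: 31×67/158 = 13.1456
  Line 1, Fail: 31×91/158 = 17.8544
  Line 2, Pass: 87×67/158 = 36.8924
  Line 2, Fail: 87×91/158 = 50.1076
  Line 3, Pass: 40×67/158 = 16.9620
  Line 3, Fail: 40×91/158 = 23.0380
Contributions (O − E)²/E:
  (9 − 13.1456)²/13.1456 = 1.3074
  (22 − 17.8544)²/17.8544 = 0.9626
  (45 − 36.8924)²/36.8924 = 1.7818
  (42 − 50.1076)²/50.1076 = 1.3118
  (13 − 16.9620)²/16.9620 = 0.9254
  (27 − 23.0380)²/23.0380 = 0.6814
χ² = 1.3074 + 0.9626 + 1.7818 + 1.3118 + 0.9254 + 0.6814 = 6.970

6.970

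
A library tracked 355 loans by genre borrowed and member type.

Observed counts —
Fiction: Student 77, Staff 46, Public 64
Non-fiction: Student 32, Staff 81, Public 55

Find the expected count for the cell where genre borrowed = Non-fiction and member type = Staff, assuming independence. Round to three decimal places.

60.101

Row total (Non-fiction) = 168; column total (Staff) = 127; grand total N = 355.
Expected count = (row total × column total) / N = 168 × 127 / 355 = 60.101.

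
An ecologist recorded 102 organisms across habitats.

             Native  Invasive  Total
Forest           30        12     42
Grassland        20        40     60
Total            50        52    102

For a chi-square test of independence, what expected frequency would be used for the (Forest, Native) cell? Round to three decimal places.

Row total (Forest) = 42; column total (Native) = 50; grand total N = 102.
Expected count = (row total × column total) / N = 42 × 50 / 102 = 20.588.

20.588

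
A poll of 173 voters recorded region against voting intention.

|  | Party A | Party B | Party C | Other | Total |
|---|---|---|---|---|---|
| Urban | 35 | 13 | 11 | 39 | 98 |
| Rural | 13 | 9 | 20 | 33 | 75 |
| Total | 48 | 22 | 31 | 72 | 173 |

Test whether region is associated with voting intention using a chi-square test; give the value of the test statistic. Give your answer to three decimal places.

11.061

Grand total N = 173.
Expected counts (row total × column total / N):
  Urban, Party A: 98×48/173 = 27.1908
  Urban, Party B: 98×22/173 = 12.4624
  Urban, Party C: 98×31/173 = 17.5607
  Urban, Other: 98×72/173 = 40.7861
  Rural, Party A: 75×48/173 = 20.8092
  Rural, Party B: 75×22/173 = 9.5376
  Rural, Party C: 75×31/173 = 13.4393
  Rural, Other: 75×72/173 = 31.2139
Contributions (O − E)²/E:
  (35 − 27.1908)²/27.1908 = 2.2428
  (13 − 12.4624)²/12.4624 = 0.0232
  (11 − 17.5607)²/17.5607 = 2.4511
  (39 − 40.7861)²/40.7861 = 0.0782
  (13 − 20.8092)²/20.8092 = 2.9306
  (9 − 9.5376)²/9.5376 = 0.0303
  (20 − 13.4393)²/13.4393 = 3.2028
  (33 − 31.2139)²/31.2139 = 0.1022
χ² = 2.2428 + 0.0232 + 2.4511 + 0.0782 + 2.9306 + 0.0303 + 3.2028 + 0.1022 = 11.061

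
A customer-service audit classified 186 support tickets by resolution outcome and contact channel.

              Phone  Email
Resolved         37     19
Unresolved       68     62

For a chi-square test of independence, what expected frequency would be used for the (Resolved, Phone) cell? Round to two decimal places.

31.61

Row total (Resolved) = 56; column total (Phone) = 105; grand total N = 186.
Expected count = (row total × column total) / N = 56 × 105 / 186 = 31.61.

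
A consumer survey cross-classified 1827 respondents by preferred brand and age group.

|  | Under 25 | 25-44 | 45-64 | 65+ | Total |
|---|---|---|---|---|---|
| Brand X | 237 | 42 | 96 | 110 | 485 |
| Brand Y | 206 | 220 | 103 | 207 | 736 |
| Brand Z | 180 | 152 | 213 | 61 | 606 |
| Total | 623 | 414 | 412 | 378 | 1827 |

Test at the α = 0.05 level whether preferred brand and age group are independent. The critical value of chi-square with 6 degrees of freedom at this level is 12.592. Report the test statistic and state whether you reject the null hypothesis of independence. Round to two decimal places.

Grand total N = 1827.
Expected counts (row total × column total / N):
  Brand X, Under 25: 485×623/1827 = 165.383
  Brand X, 25-44: 485×414/1827 = 109.901
  Brand X, 45-64: 485×412/1827 = 109.371
  Brand X, 65+: 485×378/1827 = 100.345
  Brand Y, Under 25: 736×623/1827 = 250.973
  Brand Y, 25-44: 736×414/1827 = 166.778
  Brand Y, 45-64: 736×412/1827 = 165.973
  Brand Y, 65+: 736×378/1827 = 152.276
  Brand Z, Under 25: 606×623/1827 = 206.644
  Brand Z, 25-44: 606×414/1827 = 137.320
  Brand Z, 45-64: 606×412/1827 = 136.657
  Brand Z, 65+: 606×378/1827 = 125.379
Contributions (O − E)²/E:
  (237 − 165.383)²/165.383 = 31.0128
  (42 − 109.901)²/109.901 = 41.9518
  (96 − 109.371)²/109.371 = 1.6347
  (110 − 100.345)²/100.345 = 0.9290
  (206 − 250.973)²/250.973 = 8.0589
  (220 − 166.778)²/166.778 = 16.9841
  (103 − 165.973)²/165.973 = 23.8930
  (207 − 152.276)²/152.276 = 19.6664
  (180 − 206.644)²/206.644 = 3.4354
  (152 − 137.320)²/137.320 = 1.5693
  (213 − 136.657)²/136.657 = 42.6488
  (61 − 125.379)²/125.379 = 33.0570
χ² = 31.0128 + 41.9518 + 1.6347 + 0.9290 + 8.0589 + 16.9841 + 23.8930 + 19.6664 + 3.4354 + 1.5693 + 42.6488 + 33.0570 = 224.84
df = (3−1)(4−1) = 6. Since 224.84 > 12.592, reject the null hypothesis of independence at α = 0.05.

224.84; reject H₀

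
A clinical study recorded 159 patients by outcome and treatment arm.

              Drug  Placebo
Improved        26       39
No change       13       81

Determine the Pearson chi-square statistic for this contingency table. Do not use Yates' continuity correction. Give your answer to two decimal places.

Row totals: 65, 94. Column totals: 39, 120. Grand total N = 159.
Expected counts (row total × column total / N):
  Improved, Drug: 65×39/159 = 15.943
  Improved, Placebo: 65×120/159 = 49.057
  No change, Drug: 94×39/159 = 23.057
  No change, Placebo: 94×120/159 = 70.943
Contributions (O − E)²/E:
  (26 − 15.943)²/15.943 = 6.3441
  (39 − 49.057)²/49.057 = 2.0617
  (13 − 23.057)²/23.057 = 4.3867
  (81 − 70.943)²/70.943 = 1.4257
χ² = 6.3441 + 2.0617 + 4.3867 + 1.4257 = 14.22

14.22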